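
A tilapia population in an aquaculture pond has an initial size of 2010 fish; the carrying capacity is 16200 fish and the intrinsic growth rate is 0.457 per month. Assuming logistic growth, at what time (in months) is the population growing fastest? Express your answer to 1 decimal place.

4.3 months

Logistic growth is fastest at N = K/2 = 8100.
A = (K − N₀)/N₀ = 7.0597. Set K/(1 + A·e^(−rt)) = K/2 → A·e^(−rt) = 1.
e^(−0.457t) = 1/7.0597 = 0.141649, so t = ln(7.0597)/0.457 = 1.9544/0.457 = 4.2766.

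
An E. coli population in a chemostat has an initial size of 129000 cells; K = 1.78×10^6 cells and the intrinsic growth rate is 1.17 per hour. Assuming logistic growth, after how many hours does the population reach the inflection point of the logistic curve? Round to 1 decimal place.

2.2 hours

Logistic growth is fastest at N = K/2 = 890000.
A = (K − N₀)/N₀ = 12.798. Set K/(1 + A·e^(−rt)) = K/2 → A·e^(−rt) = 1.
e^(−1.17t) = 1/12.798 = 0.0781345, so t = ln(12.798)/1.17 = 2.5493/1.17 = 2.1789.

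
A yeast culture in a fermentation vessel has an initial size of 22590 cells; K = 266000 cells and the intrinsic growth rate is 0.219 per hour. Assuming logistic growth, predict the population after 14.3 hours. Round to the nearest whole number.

A = (K − N₀)/N₀ = (266000 − 22590)/22590 = 10.775.
N(t) = K/(1 + A·e^(−rt)) = 266000/(1 + 10.775×e^(−0.219×14.3)).
e^(−3.132) = 0.043644; denominator = 1 + 10.775×0.043644 = 1.4703.
N = 266000/1.4703 = 180920.

180920 cells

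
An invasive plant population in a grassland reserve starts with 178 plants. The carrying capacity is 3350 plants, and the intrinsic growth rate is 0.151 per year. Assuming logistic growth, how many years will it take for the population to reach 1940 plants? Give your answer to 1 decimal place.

A = (K − N₀)/N₀ = (3350 − 178)/178 = 17.82.
Solve 3350/(1 + 17.82·e^(−0.151t)) = 1940: 1 + 17.82·e^(−0.151t) = 1.7268, so e^(−0.151t) = 0.0407854.
−0.151·t = ln(0.0407854) = -3.1994, so t = 3.1994/0.151 = 21.188.

21.2 years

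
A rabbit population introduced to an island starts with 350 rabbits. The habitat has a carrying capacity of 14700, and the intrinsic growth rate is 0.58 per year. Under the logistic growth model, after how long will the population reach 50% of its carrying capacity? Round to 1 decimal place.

6.4 years

A = (K − N₀)/N₀ = (14700 − 350)/350 = 41.
Solve 14700/(1 + 41·e^(−0.58t)) = 7350: 1 + 41·e^(−0.58t) = 2, so e^(−0.58t) = 0.0243902.
−0.58·t = ln(0.0243902) = -3.7136, so t = 3.7136/0.58 = 6.4027.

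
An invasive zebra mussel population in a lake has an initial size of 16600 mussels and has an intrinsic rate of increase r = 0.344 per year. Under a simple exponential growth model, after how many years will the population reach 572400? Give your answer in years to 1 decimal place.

Set N₀·e^(rt) = 572400: e^(0.344·t) = 572400/16600 = 34.482.
0.344·t = ln(34.482) = 3.5404, so t = 3.5404/0.344 = 10.292.

10.3 years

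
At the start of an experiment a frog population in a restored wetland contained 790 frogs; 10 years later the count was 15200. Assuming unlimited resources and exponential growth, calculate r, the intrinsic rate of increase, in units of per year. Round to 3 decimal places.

0.296 per year

From N(t) = N₀·e^(rt): e^(r·10) = 15200/790 = 19.241.
r·10 = ln(19.241) = 2.957, so r = 2.957/10 = 0.2957.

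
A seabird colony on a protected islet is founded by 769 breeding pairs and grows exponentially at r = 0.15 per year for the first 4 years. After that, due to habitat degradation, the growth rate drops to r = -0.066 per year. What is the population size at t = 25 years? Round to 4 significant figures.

Phase 1: N(4) = 769·e^(0.15×4) = 769·e^0.6 = 1401.21.
Phase 2 runs for 25 − 4 = 21 years at r = -0.066.
N(25) = 1401.21·e^(-0.066×21) = 1401.21·e^-1.386 = 350.405.

350.4 breeding pairs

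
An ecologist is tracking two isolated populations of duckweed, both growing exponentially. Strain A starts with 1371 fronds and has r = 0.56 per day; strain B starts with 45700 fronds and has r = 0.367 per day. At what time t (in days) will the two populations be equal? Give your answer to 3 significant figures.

18.2 days

Set 1371·e^(0.56t) = 45700·e^(0.367t).
e^((0.56 − 0.367)t) = 45700/1371 → e^(0.193·t) = 33.333.
0.193·t = ln(33.333) = 3.5066, so t = 3.5066/0.193 = 18.169.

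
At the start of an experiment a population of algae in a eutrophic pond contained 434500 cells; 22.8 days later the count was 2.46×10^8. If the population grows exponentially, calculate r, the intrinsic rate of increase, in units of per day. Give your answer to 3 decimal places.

0.278 per day

From N(t) = N₀·e^(rt): e^(r·22.8) = 2.46×10^8/434500 = 566.17.
r·22.8 = ln(566.17) = 6.3389, so r = 6.3389/22.8 = 0.27802.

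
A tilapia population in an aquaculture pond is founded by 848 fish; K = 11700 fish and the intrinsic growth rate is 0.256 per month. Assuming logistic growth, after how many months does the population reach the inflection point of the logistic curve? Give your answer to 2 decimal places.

9.96 months

Logistic growth is fastest at N = K/2 = 5850.
A = (K − N₀)/N₀ = 12.797. Set K/(1 + A·e^(−rt)) = K/2 → A·e^(−rt) = 1.
e^(−0.256t) = 1/12.797 = 0.0781423, so t = ln(12.797)/0.256 = 2.5492/0.256 = 9.9579.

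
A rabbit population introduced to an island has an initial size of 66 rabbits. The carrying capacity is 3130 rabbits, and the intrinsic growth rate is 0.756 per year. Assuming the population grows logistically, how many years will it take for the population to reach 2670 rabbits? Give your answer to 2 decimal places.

A = (K − N₀)/N₀ = (3130 − 66)/66 = 46.424.
Solve 3130/(1 + 46.424·e^(−0.756t)) = 2670: 1 + 46.424·e^(−0.756t) = 1.1723, so e^(−0.756t) = 0.00371109.
−0.756·t = ln(0.00371109) = -5.5964, so t = 5.5964/0.756 = 7.4027.

7.40 years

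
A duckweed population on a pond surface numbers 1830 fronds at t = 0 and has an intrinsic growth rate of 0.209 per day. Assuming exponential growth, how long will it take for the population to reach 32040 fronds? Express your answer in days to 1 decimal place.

Set N₀·e^(rt) = 32040: e^(0.209·t) = 32040/1830 = 17.508.
0.209·t = ln(17.508) = 2.8627, so t = 2.8627/0.209 = 13.697.

13.7 days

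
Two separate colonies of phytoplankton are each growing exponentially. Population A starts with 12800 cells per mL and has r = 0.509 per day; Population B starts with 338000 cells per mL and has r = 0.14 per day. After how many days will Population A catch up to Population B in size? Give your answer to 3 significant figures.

8.87 days

Set 12800·e^(0.509t) = 338000·e^(0.14t).
e^((0.509 − 0.14)t) = 338000/12800 → e^(0.369·t) = 26.406.
0.369·t = ln(26.406) = 3.2736, so t = 3.2736/0.369 = 8.8715.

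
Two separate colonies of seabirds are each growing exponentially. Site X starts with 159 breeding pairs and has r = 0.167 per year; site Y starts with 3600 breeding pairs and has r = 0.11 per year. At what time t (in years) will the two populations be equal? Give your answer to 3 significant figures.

Set 159·e^(0.167t) = 3600·e^(0.11t).
e^((0.167 − 0.11)t) = 3600/159 → e^(0.057·t) = 22.642.
0.057·t = ln(22.642) = 3.1198, so t = 3.1198/0.057 = 54.733.

54.7 years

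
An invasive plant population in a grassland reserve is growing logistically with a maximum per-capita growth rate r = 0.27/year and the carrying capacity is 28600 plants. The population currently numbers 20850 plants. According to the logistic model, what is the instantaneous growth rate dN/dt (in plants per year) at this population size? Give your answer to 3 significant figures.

dN/dt = rN(1 − N/K) = 0.27 × 20850 × (1 − 20850/28600).
1 − 20850/28600 = 0.27098; dN/dt = 0.27 × 20850 × 0.27098 = 1525.5.

1530 plants per year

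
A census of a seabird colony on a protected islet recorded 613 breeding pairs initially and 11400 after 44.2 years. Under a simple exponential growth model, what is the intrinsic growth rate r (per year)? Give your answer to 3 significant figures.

From N(t) = N₀·e^(rt): e^(r·44.2) = 11400/613 = 18.597.
r·44.2 = ln(18.597) = 2.923, so r = 2.923/44.2 = 0.066131.

0.0661 per year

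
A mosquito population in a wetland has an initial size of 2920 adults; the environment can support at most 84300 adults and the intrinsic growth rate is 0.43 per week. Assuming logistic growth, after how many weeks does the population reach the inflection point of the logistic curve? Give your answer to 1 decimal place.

7.7 weeks

Logistic growth is fastest at N = K/2 = 42150.
A = (K − N₀)/N₀ = 27.87. Set K/(1 + A·e^(−rt)) = K/2 → A·e^(−rt) = 1.
e^(−0.43t) = 1/27.87 = 0.0358811, so t = ln(27.87)/0.43 = 3.3275/0.43 = 7.7385.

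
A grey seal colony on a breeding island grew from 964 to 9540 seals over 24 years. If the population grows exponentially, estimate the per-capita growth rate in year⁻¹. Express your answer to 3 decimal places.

0.096 per year

From N(t) = N₀·e^(rt): e^(r·24) = 9540/964 = 9.8963.
r·24 = ln(9.8963) = 2.2922, so r = 2.2922/24 = 0.095507.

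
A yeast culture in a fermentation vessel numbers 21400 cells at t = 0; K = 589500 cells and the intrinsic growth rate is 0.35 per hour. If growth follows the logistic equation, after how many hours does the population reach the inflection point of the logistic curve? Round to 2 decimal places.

9.37 hours

Logistic growth is fastest at N = K/2 = 294750.
A = (K − N₀)/N₀ = 26.547. Set K/(1 + A·e^(−rt)) = K/2 → A·e^(−rt) = 1.
e^(−0.35t) = 1/26.547 = 0.0376694, so t = ln(26.547)/0.35 = 3.2789/0.35 = 9.3683.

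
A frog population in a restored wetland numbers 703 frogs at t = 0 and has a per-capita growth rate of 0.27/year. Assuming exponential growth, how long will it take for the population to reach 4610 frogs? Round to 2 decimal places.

6.97 years

Set N₀·e^(rt) = 4610: e^(0.27·t) = 4610/703 = 6.5576.
0.27·t = ln(6.5576) = 1.8806, so t = 1.8806/0.27 = 6.9653.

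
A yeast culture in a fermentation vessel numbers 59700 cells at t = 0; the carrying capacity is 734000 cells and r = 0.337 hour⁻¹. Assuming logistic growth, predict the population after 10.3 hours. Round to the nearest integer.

A = (K − N₀)/N₀ = (734000 − 59700)/59700 = 11.295.
N(t) = K/(1 + A·e^(−rt)) = 734000/(1 + 11.295×e^(−0.337×10.3)).
e^(−3.471) = 0.031083; denominator = 1 + 11.295×0.031083 = 1.3511.
N = 734000/1.3511 = 543271.

543271 cells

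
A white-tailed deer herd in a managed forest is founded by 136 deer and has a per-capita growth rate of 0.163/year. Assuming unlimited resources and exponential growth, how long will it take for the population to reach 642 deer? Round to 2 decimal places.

Set N₀·e^(rt) = 642: e^(0.163·t) = 642/136 = 4.7206.
0.163·t = ln(4.7206) = 1.5519, so t = 1.5519/0.163 = 9.5211.

9.52 years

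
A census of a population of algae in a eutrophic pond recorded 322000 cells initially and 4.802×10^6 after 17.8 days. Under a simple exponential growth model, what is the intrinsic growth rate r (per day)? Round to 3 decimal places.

0.152 per day

From N(t) = N₀·e^(rt): e^(r·17.8) = 4.802×10^6/322000 = 14.913.
r·17.8 = ln(14.913) = 2.7022, so r = 2.7022/17.8 = 0.15181.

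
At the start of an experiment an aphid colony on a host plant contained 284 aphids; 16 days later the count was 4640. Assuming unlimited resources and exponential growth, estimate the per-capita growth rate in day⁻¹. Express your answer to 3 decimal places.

0.175 per day

From N(t) = N₀·e^(rt): e^(r·16) = 4640/284 = 16.338.
r·16 = ln(16.338) = 2.7935, so r = 2.7935/16 = 0.17459.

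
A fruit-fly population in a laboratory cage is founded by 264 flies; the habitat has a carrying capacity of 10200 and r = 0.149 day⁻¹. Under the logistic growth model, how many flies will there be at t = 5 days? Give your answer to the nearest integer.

A = (K − N₀)/N₀ = (10200 − 264)/264 = 37.636.
N(t) = K/(1 + A·e^(−rt)) = 10200/(1 + 37.636×e^(−0.149×5)).
e^(−0.745) = 0.47473; denominator = 1 + 37.636×0.47473 = 18.867.
N = 10200/18.867 = 540.619.

541 flies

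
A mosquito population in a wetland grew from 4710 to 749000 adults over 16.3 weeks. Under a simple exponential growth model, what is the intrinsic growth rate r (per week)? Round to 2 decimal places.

From N(t) = N₀·e^(rt): e^(r·16.3) = 749000/4710 = 159.02.
r·16.3 = ln(159.02) = 5.0691, so r = 5.0691/16.3 = 0.31098.

0.31 per week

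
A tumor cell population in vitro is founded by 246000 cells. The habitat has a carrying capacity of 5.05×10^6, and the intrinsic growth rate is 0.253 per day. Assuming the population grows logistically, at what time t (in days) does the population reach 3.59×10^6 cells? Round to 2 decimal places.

A = (K − N₀)/N₀ = (5.05×10^6 − 246000)/246000 = 19.528.
Solve 5.05×10^6/(1 + 19.528·e^(−0.253t)) = 3.59×10^6: 1 + 19.528·e^(−0.253t) = 1.4067, so e^(−0.253t) = 0.0208253.
−0.253·t = ln(0.0208253) = -3.8716, so t = 3.8716/0.253 = 15.303.

15.30 days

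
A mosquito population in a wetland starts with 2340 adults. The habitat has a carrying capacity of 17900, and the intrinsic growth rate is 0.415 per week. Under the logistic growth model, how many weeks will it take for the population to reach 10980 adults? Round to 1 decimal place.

A = (K − N₀)/N₀ = (17900 − 2340)/2340 = 6.6496.
Solve 17900/(1 + 6.6496·e^(−0.415t)) = 10980: 1 + 6.6496·e^(−0.415t) = 1.6302, so e^(−0.415t) = 0.0947785.
−0.415·t = ln(0.0947785) = -2.3562, so t = 2.3562/0.415 = 5.6776.

5.7 weeks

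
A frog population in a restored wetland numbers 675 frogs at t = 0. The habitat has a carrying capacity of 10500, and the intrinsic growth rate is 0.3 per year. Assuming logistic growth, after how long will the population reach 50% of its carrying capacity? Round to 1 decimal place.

A = (K − N₀)/N₀ = (10500 − 675)/675 = 14.556.
Solve 10500/(1 + 14.556·e^(−0.3t)) = 5250: 1 + 14.556·e^(−0.3t) = 2, so e^(−0.3t) = 0.0687023.
−0.3·t = ln(0.0687023) = -2.678, so t = 2.678/0.3 = 8.9266.

8.9 years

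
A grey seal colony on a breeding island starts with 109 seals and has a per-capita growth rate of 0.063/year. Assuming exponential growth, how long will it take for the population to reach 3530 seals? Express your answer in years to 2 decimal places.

55.20 years

Set N₀·e^(rt) = 3530: e^(0.063·t) = 3530/109 = 32.385.
0.063·t = ln(32.385) = 3.4777, so t = 3.4777/0.063 = 55.202.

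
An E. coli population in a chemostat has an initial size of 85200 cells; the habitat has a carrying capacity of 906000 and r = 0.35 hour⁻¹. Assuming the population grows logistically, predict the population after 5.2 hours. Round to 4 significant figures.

A = (K − N₀)/N₀ = (906000 − 85200)/85200 = 9.6338.
N(t) = K/(1 + A·e^(−rt)) = 906000/(1 + 9.6338×e^(−0.35×5.2)).
e^(−1.82) = 0.16203; denominator = 1 + 9.6338×0.16203 = 2.5609.
N = 906000/2.5609 = 353779.

353800 cells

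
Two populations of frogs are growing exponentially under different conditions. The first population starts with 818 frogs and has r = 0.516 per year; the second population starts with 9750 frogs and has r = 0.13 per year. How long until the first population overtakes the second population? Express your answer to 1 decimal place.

Set 818·e^(0.516t) = 9750·e^(0.13t).
e^((0.516 − 0.13)t) = 9750/818 → e^(0.386·t) = 11.919.
0.386·t = ln(11.919) = 2.4782, so t = 2.4782/0.386 = 6.4201.

6.4 years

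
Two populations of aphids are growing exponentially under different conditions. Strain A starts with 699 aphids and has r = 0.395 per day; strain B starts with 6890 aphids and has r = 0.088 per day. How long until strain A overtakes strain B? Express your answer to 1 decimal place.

7.5 days

Set 699·e^(0.395t) = 6890·e^(0.088t).
e^((0.395 − 0.088)t) = 6890/699 → e^(0.307·t) = 9.8569.
0.307·t = ln(9.8569) = 2.2882, so t = 2.2882/0.307 = 7.4533.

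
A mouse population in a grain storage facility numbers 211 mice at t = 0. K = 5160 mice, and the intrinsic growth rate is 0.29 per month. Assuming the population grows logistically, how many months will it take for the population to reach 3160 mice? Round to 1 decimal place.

A = (K − N₀)/N₀ = (5160 − 211)/211 = 23.455.
Solve 5160/(1 + 23.455·e^(−0.29t)) = 3160: 1 + 23.455·e^(−0.29t) = 1.6329, so e^(−0.29t) = 0.0269841.
−0.29·t = ln(0.0269841) = -3.6125, so t = 3.6125/0.29 = 12.457.

12.5 months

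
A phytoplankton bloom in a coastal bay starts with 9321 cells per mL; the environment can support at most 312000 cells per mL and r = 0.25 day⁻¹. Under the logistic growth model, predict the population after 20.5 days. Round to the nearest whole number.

261506 cells per mL

A = (K − N₀)/N₀ = (312000 − 9321)/9321 = 32.473.
N(t) = K/(1 + A·e^(−rt)) = 312000/(1 + 32.473×e^(−0.25×20.5)).
e^(−5.125) = 0.0059462; denominator = 1 + 32.473×0.0059462 = 1.1931.
N = 312000/1.1931 = 261506.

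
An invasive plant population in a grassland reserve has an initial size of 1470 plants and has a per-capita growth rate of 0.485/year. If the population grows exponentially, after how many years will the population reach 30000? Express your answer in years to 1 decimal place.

Set N₀·e^(rt) = 30000: e^(0.485·t) = 30000/1470 = 20.408.
0.485·t = ln(20.408) = 3.0159, so t = 3.0159/0.485 = 6.2184.

6.2 years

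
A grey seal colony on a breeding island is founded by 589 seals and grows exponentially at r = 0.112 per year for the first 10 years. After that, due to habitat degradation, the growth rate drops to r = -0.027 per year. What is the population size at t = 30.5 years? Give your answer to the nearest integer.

1038 seals

Phase 1: N(10) = 589·e^(0.112×10) = 589·e^1.12 = 1805.2.
Phase 2 runs for 30.5 − 10 = 20.5 years at r = -0.027.
N(30.5) = 1805.2·e^(-0.027×20.5) = 1805.2·e^-0.5535 = 1037.87.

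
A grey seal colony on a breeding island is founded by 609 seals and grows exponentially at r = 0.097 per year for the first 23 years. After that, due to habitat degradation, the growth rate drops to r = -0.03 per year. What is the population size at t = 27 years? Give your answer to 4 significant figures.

5028 seals

Phase 1: N(23) = 609·e^(0.097×23) = 609·e^2.231 = 5669.28.
Phase 2 runs for 27 − 23 = 4 years at r = -0.03.
N(27) = 5669.28·e^(-0.03×4) = 5669.28·e^-0.12 = 5028.2.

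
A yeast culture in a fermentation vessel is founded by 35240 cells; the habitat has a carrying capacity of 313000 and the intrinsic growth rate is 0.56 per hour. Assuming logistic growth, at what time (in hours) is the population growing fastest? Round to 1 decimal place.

3.7 hours

Logistic growth is fastest at N = K/2 = 156500.
A = (K − N₀)/N₀ = 7.882. Set K/(1 + A·e^(−rt)) = K/2 → A·e^(−rt) = 1.
e^(−0.56t) = 1/7.882 = 0.126872, so t = ln(7.882)/0.56 = 2.0646/0.56 = 3.6867.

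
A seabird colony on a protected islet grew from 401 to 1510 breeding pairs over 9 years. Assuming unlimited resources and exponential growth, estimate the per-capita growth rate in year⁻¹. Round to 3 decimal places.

0.147 per year

From N(t) = N₀·e^(rt): e^(r·9) = 1510/401 = 3.7656.
r·9 = ln(3.7656) = 1.3259, so r = 1.3259/9 = 0.14732.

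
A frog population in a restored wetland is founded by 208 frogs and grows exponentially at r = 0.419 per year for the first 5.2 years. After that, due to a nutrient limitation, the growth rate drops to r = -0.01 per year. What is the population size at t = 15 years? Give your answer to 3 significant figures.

1670 frogs

Phase 1: N(5.2) = 208·e^(0.419×5.2) = 208·e^2.179 = 1837.82.
Phase 2 runs for 15 − 5.2 = 9.8 years at r = -0.01.
N(15) = 1837.82·e^(-0.01×9.8) = 1837.82·e^-0.098 = 1666.26.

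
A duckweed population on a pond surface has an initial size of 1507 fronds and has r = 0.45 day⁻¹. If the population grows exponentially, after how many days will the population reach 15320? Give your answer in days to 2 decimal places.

5.15 days

Set N₀·e^(rt) = 15320: e^(0.45·t) = 15320/1507 = 10.166.
0.45·t = ln(10.166) = 2.319, so t = 2.319/0.45 = 5.1534.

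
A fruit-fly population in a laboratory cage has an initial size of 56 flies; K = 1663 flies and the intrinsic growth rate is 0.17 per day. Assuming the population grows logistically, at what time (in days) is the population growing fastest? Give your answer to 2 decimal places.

19.75 days

Logistic growth is fastest at N = K/2 = 831.5.
A = (K − N₀)/N₀ = 28.696. Set K/(1 + A·e^(−rt)) = K/2 → A·e^(−rt) = 1.
e^(−0.17t) = 1/28.696 = 0.0348475, so t = ln(28.696)/0.17 = 3.3568/0.17 = 19.746.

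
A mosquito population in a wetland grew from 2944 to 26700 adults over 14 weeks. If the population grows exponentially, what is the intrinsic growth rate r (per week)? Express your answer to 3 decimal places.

From N(t) = N₀·e^(rt): e^(r·14) = 26700/2944 = 9.0693.
r·14 = ln(9.0693) = 2.2049, so r = 2.2049/14 = 0.15749.

0.157 per week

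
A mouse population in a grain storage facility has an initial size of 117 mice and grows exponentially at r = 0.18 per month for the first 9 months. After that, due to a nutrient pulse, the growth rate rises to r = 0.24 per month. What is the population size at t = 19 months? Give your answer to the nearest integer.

6517 mice

Phase 1: N(9) = 117·e^(0.18×9) = 117·e^1.62 = 591.212.
Phase 2 runs for 19 − 9 = 10 months at r = 0.24.
N(19) = 591.212·e^(0.24×10) = 591.212·e^2.4 = 6517.03.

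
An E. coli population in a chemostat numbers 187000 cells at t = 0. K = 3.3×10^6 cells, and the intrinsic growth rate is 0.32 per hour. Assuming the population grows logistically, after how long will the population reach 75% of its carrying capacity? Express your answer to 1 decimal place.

A = (K − N₀)/N₀ = (3.3×10^6 − 187000)/187000 = 16.647.
Solve 3.3×10^6/(1 + 16.647·e^(−0.32t)) = 2.475×10^6: 1 + 16.647·e^(−0.32t) = 1.3333, so e^(−0.32t) = 0.0200236.
−0.32·t = ln(0.0200236) = -3.9108, so t = 3.9108/0.32 = 12.221.

12.2 hours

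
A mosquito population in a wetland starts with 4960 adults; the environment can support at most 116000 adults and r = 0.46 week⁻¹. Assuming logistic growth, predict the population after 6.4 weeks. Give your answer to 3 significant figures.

53200 adults

A = (K − N₀)/N₀ = (116000 − 4960)/4960 = 22.387.
N(t) = K/(1 + A·e^(−rt)) = 116000/(1 + 22.387×e^(−0.46×6.4)).
e^(−2.944) = 0.052655; denominator = 1 + 22.387×0.052655 = 2.1788.
N = 116000/2.1788 = 53240.7.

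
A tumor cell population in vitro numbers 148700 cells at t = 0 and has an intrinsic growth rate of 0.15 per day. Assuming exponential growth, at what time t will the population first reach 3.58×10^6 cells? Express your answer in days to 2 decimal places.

Set N₀·e^(rt) = 3.58×10^6: e^(0.15·t) = 3.58×10^6/148700 = 24.075.
0.15·t = ln(24.075) = 3.1812, so t = 3.1812/0.15 = 21.208.

21.21 days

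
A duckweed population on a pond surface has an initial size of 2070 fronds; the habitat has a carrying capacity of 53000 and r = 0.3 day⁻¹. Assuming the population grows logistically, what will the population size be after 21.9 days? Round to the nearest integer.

51233 fronds

A = (K − N₀)/N₀ = (53000 − 2070)/2070 = 24.604.
N(t) = K/(1 + A·e^(−rt)) = 53000/(1 + 24.604×e^(−0.3×21.9)).
e^(−6.57) = 0.0014018; denominator = 1 + 24.604×0.0014018 = 1.0345.
N = 53000/1.0345 = 51233.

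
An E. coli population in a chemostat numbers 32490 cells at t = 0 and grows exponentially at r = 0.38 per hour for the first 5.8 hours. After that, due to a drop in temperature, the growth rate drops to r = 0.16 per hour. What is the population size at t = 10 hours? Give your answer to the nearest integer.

Phase 1: N(5.8) = 32490·e^(0.38×5.8) = 32490·e^2.204 = 294398.
Phase 2 runs for 10 − 5.8 = 4.2 hours at r = 0.16.
N(10) = 294398·e^(0.16×4.2) = 294398·e^0.672 = 576475.

576475 cells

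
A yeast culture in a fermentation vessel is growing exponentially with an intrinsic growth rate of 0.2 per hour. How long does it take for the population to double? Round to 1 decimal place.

Doubling time t_d = ln(2)/r = 0.6931/0.2 = 3.4657.

3.5 hours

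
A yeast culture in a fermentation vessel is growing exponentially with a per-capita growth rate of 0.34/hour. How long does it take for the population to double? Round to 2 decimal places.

2.04 hours

Doubling time t_d = ln(2)/r = 0.6931/0.34 = 2.0387.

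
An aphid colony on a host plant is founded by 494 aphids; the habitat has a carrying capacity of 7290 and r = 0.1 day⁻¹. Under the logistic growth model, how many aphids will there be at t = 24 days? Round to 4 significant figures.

3243 aphids

A = (K − N₀)/N₀ = (7290 − 494)/494 = 13.757.
N(t) = K/(1 + A·e^(−rt)) = 7290/(1 + 13.757×e^(−0.1×24)).
e^(−2.4) = 0.090718; denominator = 1 + 13.757×0.090718 = 2.248.
N = 7290/2.248 = 3242.86.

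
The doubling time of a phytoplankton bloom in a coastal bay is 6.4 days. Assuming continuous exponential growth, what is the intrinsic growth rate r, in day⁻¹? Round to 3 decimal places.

0.108 per day

r = ln(2)/t_d = 0.6931/6.4 = 0.1083.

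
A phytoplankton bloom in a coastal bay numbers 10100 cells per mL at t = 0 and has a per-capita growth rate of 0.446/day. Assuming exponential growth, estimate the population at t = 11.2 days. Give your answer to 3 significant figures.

N(t) = N₀·e^(rt) = 10100 × e^(0.446×11.2) = 10100 × e^4.995.
e^4.995 ≈ 147.7, so N ≈ 10100 × 147.7 = 1.491795×10^6.

1490000 cells per mL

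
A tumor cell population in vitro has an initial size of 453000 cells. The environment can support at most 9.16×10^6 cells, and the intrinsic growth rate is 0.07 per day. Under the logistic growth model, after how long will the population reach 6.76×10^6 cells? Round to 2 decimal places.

A = (K − N₀)/N₀ = (9.16×10^6 − 453000)/453000 = 19.221.
Solve 9.16×10^6/(1 + 19.221·e^(−0.07t)) = 6.76×10^6: 1 + 19.221·e^(−0.07t) = 1.355, so e^(−0.07t) = 0.0184712.
−0.07·t = ln(0.0184712) = -3.9915, so t = 3.9915/0.07 = 57.022.

57.02 days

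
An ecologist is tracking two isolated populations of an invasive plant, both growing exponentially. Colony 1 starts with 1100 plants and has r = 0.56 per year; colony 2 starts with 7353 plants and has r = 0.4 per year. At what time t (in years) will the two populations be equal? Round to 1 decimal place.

Set 1100·e^(0.56t) = 7353·e^(0.4t).
e^((0.56 − 0.4)t) = 7353/1100 → e^(0.16·t) = 6.6845.
0.16·t = ln(6.6845) = 1.8998, so t = 1.8998/0.16 = 11.874.

11.9 years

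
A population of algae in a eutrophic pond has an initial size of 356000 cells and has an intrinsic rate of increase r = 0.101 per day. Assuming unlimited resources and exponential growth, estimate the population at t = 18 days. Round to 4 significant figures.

N(t) = N₀·e^(rt) = 356000 × e^(0.101×18) = 356000 × e^1.818.
e^1.818 ≈ 6.1595, so N ≈ 356000 × 6.1595 = 2.192792×10^6.

2193000 cells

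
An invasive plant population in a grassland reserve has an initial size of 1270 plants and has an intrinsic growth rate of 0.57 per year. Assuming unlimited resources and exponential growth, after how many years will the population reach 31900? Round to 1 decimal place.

Set N₀·e^(rt) = 31900: e^(0.57·t) = 31900/1270 = 25.118.
0.57·t = ln(25.118) = 3.2236, so t = 3.2236/0.57 = 5.6554.

5.7 years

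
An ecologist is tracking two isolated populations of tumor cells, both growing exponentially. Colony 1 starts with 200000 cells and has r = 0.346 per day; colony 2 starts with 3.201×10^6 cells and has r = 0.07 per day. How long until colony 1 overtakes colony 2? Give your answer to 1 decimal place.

Set 200000·e^(0.346t) = 3.201×10^6·e^(0.07t).
e^((0.346 − 0.07)t) = 3.201×10^6/200000 → e^(0.276·t) = 16.005.
0.276·t = ln(16.005) = 2.7729, so t = 2.7729/0.276 = 10.047.

10.0 days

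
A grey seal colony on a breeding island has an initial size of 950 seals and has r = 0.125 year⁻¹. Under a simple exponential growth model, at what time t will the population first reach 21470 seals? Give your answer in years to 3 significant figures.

Set N₀·e^(rt) = 21470: e^(0.125·t) = 21470/950 = 22.6.
0.125·t = ln(22.6) = 3.1179, so t = 3.1179/0.125 = 24.944.

24.9 years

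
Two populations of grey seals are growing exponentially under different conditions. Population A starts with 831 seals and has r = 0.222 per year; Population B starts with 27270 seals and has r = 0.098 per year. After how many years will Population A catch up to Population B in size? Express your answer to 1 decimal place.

28.2 years

Set 831·e^(0.222t) = 27270·e^(0.098t).
e^((0.222 − 0.098)t) = 27270/831 → e^(0.124·t) = 32.816.
0.124·t = ln(32.816) = 3.4909, so t = 3.4909/0.124 = 28.153.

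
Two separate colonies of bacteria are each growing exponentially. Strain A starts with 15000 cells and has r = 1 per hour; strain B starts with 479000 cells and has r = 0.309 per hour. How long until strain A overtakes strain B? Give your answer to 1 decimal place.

5.0 hours

Set 15000·e^(1t) = 479000·e^(0.309t).
e^((1 − 0.309)t) = 479000/15000 → e^(0.691·t) = 31.933.
0.691·t = ln(31.933) = 3.4637, so t = 3.4637/0.691 = 5.0125.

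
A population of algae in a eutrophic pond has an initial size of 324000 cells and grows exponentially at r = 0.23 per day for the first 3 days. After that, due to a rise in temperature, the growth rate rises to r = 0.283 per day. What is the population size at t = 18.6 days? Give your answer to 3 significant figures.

53400000 cells

Phase 1: N(3) = 324000·e^(0.23×3) = 324000·e^0.69 = 645964.
Phase 2 runs for 18.6 − 3 = 15.6 days at r = 0.283.
N(18.6) = 645964·e^(0.283×15.6) = 645964·e^4.415 = 5.33988×10^7.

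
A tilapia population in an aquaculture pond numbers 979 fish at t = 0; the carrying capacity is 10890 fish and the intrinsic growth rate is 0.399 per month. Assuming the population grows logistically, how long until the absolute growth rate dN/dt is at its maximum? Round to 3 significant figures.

5.80 months

Logistic growth is fastest at N = K/2 = 5445.
A = (K − N₀)/N₀ = 10.124. Set K/(1 + A·e^(−rt)) = K/2 → A·e^(−rt) = 1.
e^(−0.399t) = 1/10.124 = 0.0987791, so t = ln(10.124)/0.399 = 2.3149/0.399 = 5.8017.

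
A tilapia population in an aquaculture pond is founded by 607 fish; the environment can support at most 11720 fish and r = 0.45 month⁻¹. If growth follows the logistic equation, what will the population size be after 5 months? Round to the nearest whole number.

A = (K − N₀)/N₀ = (11720 − 607)/607 = 18.308.
N(t) = K/(1 + A·e^(−rt)) = 11720/(1 + 18.308×e^(−0.45×5)).
e^(−2.25) = 0.1054; denominator = 1 + 18.308×0.1054 = 2.9297.
N = 11720/2.9297 = 4000.47.

4000 fish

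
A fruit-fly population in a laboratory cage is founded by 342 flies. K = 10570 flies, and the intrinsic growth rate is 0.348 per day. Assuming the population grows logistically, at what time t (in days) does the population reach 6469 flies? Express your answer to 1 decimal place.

A = (K − N₀)/N₀ = (10570 − 342)/342 = 29.906.
Solve 10570/(1 + 29.906·e^(−0.348t)) = 6469: 1 + 29.906·e^(−0.348t) = 1.6339, so e^(−0.348t) = 0.0211977.
−0.348·t = ln(0.0211977) = -3.8539, so t = 3.8539/0.348 = 11.074.

11.1 days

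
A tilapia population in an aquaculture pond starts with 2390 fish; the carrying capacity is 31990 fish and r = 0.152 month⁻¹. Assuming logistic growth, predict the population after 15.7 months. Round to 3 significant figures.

15000 fish

A = (K − N₀)/N₀ = (31990 − 2390)/2390 = 12.385.
N(t) = K/(1 + A·e^(−rt)) = 31990/(1 + 12.385×e^(−0.152×15.7)).
e^(−2.386) = 0.09196; denominator = 1 + 12.385×0.09196 = 2.1389.
N = 31990/2.1389 = 14956.1.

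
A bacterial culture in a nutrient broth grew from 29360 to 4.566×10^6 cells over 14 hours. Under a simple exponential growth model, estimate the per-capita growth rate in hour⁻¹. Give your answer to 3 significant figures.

0.360 per hour

From N(t) = N₀·e^(rt): e^(r·14) = 4.566×10^6/29360 = 155.52.
r·14 = ln(155.52) = 5.0468, so r = 5.0468/14 = 0.36048.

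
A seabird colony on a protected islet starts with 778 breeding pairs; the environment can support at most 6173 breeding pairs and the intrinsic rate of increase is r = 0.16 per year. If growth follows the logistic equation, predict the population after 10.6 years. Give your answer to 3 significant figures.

A = (K − N₀)/N₀ = (6173 − 778)/778 = 6.9344.
N(t) = K/(1 + A·e^(−rt)) = 6173/(1 + 6.9344×e^(−0.16×10.6)).
e^(−1.696) = 0.18342; denominator = 1 + 6.9344×0.18342 = 2.2719.
N = 6173/2.2719 = 2717.12.

2720 breeding pairs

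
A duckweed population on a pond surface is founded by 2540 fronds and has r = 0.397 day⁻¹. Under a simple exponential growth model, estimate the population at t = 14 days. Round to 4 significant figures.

658600 fronds

N(t) = N₀·e^(rt) = 2540 × e^(0.397×14) = 2540 × e^5.558.
e^5.558 ≈ 259.3, so N ≈ 2540 × 259.3 = 658631.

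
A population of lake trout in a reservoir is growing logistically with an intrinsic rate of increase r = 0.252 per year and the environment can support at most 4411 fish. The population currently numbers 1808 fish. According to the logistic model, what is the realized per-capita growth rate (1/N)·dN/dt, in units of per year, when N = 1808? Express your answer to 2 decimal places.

(1/N)·dN/dt = r(1 − N/K) = 0.252 × (1 − 1808/4411).
= 0.252 × 0.59012 = 0.14871.

0.15 per year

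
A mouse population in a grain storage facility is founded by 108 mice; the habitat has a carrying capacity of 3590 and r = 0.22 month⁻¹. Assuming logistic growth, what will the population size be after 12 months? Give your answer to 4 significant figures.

1088 mice

A = (K − N₀)/N₀ = (3590 − 108)/108 = 32.241.
N(t) = K/(1 + A·e^(−rt)) = 3590/(1 + 32.241×e^(−0.22×12)).
e^(−2.64) = 0.071361; denominator = 1 + 32.241×0.071361 = 3.3007.
N = 3590/3.3007 = 1087.63.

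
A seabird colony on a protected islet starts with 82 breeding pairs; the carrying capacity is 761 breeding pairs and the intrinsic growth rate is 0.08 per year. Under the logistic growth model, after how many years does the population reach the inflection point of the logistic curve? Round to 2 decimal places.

Logistic growth is fastest at N = K/2 = 380.5.
A = (K − N₀)/N₀ = 8.2805. Set K/(1 + A·e^(−rt)) = K/2 → A·e^(−rt) = 1.
e^(−0.08t) = 1/8.2805 = 0.120766, so t = ln(8.2805)/0.08 = 2.1139/0.08 = 26.424.

26.42 years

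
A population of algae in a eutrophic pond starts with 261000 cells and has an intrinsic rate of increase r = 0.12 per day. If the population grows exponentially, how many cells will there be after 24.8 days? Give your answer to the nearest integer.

N(t) = N₀·e^(rt) = 261000 × e^(0.12×24.8) = 261000 × e^2.976.
e^2.976 ≈ 19.609, so N ≈ 261000 × 19.609 = 5.118007×10^6.

5118007 cells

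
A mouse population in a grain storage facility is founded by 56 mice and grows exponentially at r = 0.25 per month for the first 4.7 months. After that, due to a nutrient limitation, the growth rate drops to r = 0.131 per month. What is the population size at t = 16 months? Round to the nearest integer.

797 mice

Phase 1: N(4.7) = 56·e^(0.25×4.7) = 56·e^1.175 = 181.336.
Phase 2 runs for 16 − 4.7 = 11.3 months at r = 0.131.
N(16) = 181.336·e^(0.131×11.3) = 181.336·e^1.48 = 796.838.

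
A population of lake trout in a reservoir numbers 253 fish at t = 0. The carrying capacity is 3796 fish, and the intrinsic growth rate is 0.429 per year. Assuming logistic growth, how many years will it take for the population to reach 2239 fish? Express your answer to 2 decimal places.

7.00 years

A = (K − N₀)/N₀ = (3796 − 253)/253 = 14.004.
Solve 3796/(1 + 14.004·e^(−0.429t)) = 2239: 1 + 14.004·e^(−0.429t) = 1.6954, so e^(−0.429t) = 0.0496574.
−0.429·t = ln(0.0496574) = -3.0026, so t = 3.0026/0.429 = 6.9991.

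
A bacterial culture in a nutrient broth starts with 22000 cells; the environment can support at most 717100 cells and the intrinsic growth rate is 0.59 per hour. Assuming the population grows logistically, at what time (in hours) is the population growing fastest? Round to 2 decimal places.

5.85 hours

Logistic growth is fastest at N = K/2 = 358550.
A = (K − N₀)/N₀ = 31.595. Set K/(1 + A·e^(−rt)) = K/2 → A·e^(−rt) = 1.
e^(−0.59t) = 1/31.595 = 0.0316501, so t = ln(31.595)/0.59 = 3.453/0.59 = 5.8526.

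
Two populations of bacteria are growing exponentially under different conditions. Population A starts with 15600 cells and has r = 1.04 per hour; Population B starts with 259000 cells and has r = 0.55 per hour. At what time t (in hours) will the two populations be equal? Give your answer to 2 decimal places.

Set 15600·e^(1.04t) = 259000·e^(0.55t).
e^((1.04 − 0.55)t) = 259000/15600 → e^(0.49·t) = 16.603.
0.49·t = ln(16.603) = 2.8096, so t = 2.8096/0.49 = 5.7338.

5.73 hours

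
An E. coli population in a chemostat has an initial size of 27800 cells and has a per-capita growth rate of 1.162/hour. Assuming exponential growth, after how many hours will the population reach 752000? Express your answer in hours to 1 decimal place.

Set N₀·e^(rt) = 752000: e^(1.162·t) = 752000/27800 = 27.05.
1.162·t = ln(27.05) = 3.2977, so t = 3.2977/1.162 = 2.838.

2.8 hours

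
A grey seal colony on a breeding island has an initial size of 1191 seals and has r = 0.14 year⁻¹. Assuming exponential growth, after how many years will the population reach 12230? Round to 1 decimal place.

16.6 years

Set N₀·e^(rt) = 12230: e^(0.14·t) = 12230/1191 = 10.269.
0.14·t = ln(10.269) = 2.3291, so t = 2.3291/0.14 = 16.636.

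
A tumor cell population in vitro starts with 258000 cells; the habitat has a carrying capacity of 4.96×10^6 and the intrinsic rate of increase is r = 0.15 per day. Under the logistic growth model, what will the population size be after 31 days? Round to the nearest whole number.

4223943 cells

A = (K − N₀)/N₀ = (4.96×10^6 − 258000)/258000 = 18.225.
N(t) = K/(1 + A·e^(−rt)) = 4.96×10^6/(1 + 18.225×e^(−0.15×31)).
e^(−4.65) = 0.0095616; denominator = 1 + 18.225×0.0095616 = 1.1743.
N = 4.96×10^6/1.1743 = 4.223943×10^6.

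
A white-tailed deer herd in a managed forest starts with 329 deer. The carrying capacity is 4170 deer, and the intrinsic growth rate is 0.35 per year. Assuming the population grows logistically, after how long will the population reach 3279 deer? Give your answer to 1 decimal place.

10.7 years

A = (K − N₀)/N₀ = (4170 − 329)/329 = 11.675.
Solve 4170/(1 + 11.675·e^(−0.35t)) = 3279: 1 + 11.675·e^(−0.35t) = 1.2717, so e^(−0.35t) = 0.0232749.
−0.35·t = ln(0.0232749) = -3.7604, so t = 3.7604/0.35 = 10.744.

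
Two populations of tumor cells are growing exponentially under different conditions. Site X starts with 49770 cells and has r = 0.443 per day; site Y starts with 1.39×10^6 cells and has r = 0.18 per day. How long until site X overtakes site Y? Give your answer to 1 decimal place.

Set 49770·e^(0.443t) = 1.39×10^6·e^(0.18t).
e^((0.443 − 0.18)t) = 1.39×10^6/49770 → e^(0.263·t) = 27.928.
0.263·t = ln(27.928) = 3.3296, so t = 3.3296/0.263 = 12.66.

12.7 days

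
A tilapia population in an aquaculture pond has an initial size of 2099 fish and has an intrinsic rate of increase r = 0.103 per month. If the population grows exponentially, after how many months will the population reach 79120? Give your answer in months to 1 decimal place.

35.2 months

Set N₀·e^(rt) = 79120: e^(0.103·t) = 79120/2099 = 37.694.
0.103·t = ln(37.694) = 3.6295, so t = 3.6295/0.103 = 35.238.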